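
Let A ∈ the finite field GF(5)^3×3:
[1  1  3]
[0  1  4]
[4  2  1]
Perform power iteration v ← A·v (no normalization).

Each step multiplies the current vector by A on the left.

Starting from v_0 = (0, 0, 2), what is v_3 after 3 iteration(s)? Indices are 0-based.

v_3 = (2, 4, 4)

v_0 = (0, 0, 2).
v_1 = A·v_0 = (1, 3, 2).
v_2 = A·v_1 = (0, 1, 2).
v_3 = A·v_2 = (2, 4, 4).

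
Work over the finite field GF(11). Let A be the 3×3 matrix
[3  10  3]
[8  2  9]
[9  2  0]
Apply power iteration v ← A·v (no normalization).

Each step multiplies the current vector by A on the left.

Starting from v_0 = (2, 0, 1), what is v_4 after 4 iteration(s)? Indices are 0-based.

v_4 = (4, 7, 8)

v_0 = (2, 0, 1).
v_1 = A·v_0 = (9, 3, 7).
v_2 = A·v_1 = (1, 9, 10).
v_3 = A·v_2 = (2, 6, 5).
v_4 = A·v_3 = (4, 7, 8).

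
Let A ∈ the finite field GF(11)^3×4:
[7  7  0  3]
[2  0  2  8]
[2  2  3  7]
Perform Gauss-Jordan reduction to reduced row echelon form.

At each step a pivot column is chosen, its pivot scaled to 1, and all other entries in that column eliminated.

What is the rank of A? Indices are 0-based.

step 1: normalize row 0 (÷7) = (1, 1, 0, 2)
  row 1: subtract 2×row0 = (0, 9, 2, 4)
  row 2: subtract 2×row0 = (0, 0, 3, 3)
step 2: normalize row 1 (÷9) = (0, 1, 10, 9)
  row 0: subtract 1×row1 = (1, 0, 1, 4)
step 3: normalize row 2 (÷3) = (0, 0, 1, 1)
  row 0: subtract 1×row2 = (1, 0, 0, 3)
  row 1: subtract 10×row2 = (0, 1, 0, 10)

rank = 3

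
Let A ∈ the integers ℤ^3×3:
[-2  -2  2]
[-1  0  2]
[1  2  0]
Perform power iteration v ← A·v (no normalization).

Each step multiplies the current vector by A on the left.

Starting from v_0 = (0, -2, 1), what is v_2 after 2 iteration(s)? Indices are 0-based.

v_0 = (0, -2, 1).
v_1 = A·v_0 = (6, 2, -4).
v_2 = A·v_1 = (-24, -14, 10).

v_2 = (-24, -14, 10)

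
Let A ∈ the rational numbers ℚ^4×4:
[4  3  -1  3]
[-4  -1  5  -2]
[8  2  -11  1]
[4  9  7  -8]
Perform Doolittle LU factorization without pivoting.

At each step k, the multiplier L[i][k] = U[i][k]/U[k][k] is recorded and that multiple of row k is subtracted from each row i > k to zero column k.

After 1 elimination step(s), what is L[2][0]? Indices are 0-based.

L[2][0] = 2

Step 1: pivot at (0,0) is 4.
  row1 ← row1 − (-1)·row0  ⇒  L[1][0]=-1, U row1=(0, 2, 4, 1)
  row2 ← row2 − (2)·row0  ⇒  L[2][0]=2, U row2=(0, -4, -9, -5)
  row3 ← row3 − (1)·row0  ⇒  L[3][0]=1, U row3=(0, 6, 8, -11)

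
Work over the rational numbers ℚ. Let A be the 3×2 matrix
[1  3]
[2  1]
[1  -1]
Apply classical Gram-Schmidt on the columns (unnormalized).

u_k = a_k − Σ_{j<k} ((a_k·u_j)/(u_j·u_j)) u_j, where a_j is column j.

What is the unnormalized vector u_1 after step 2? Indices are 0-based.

Step 1: u_0 = a_0 = (1, 2, 1).
Step 2: u_1 = a_1 − (2/3)·u_0 = (7/3, -1/3, -5/3).

u_1 = (7/3, -1/3, -5/3)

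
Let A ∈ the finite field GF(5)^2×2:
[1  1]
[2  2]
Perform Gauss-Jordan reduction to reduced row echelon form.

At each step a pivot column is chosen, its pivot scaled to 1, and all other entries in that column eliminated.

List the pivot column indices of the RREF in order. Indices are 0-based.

pivot columns: 0

step 1: normalize row 0 (÷1) = (1, 1)
  row 1: subtract 2×row0 = (0, 0)
skip col 1 (zero from row 1)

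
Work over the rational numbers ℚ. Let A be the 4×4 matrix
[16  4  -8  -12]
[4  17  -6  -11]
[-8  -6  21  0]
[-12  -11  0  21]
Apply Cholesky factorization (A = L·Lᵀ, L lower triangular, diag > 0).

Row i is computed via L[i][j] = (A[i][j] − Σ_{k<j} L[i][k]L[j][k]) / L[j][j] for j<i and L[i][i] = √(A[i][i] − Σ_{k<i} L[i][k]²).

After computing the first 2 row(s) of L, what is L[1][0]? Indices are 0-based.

Step 1: L[0][0] = √(16) = 4.
  L[1][0] = (4) / L[0][0] = 1.
Step 2: L[1][1] = √(16) = 4.

L[1][0] = 1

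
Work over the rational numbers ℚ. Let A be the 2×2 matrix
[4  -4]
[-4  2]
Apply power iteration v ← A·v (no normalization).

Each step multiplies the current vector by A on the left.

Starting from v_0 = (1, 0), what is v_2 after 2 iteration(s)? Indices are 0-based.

v_0 = (1, 0).
v_1 = A·v_0 = (4, -4).
v_2 = A·v_1 = (32, -24).

v_2 = (32, -24)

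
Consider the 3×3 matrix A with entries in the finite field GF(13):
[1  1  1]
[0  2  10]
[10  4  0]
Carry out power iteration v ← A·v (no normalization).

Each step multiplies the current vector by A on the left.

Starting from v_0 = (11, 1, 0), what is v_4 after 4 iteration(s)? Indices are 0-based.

v_0 = (11, 1, 0).
v_1 = A·v_0 = (12, 2, 10).
v_2 = A·v_1 = (11, 0, 11).
v_3 = A·v_2 = (9, 6, 6).
v_4 = A·v_3 = (8, 7, 10).

v_4 = (8, 7, 10)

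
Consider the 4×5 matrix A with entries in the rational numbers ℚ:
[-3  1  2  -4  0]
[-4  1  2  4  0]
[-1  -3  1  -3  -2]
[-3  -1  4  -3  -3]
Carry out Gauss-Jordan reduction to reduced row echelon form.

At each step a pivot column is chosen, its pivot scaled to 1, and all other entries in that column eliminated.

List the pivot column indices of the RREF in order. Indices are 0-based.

pivot columns: 0, 1, 2, 3

step 1: normalize row 0 (÷-3) = (1, -1/3, -2/3, 4/3, 0)
  row 1: subtract -4×row0 = (0, -1/3, -2/3, 28/3, 0)
  row 2: subtract -1×row0 = (0, -10/3, 1/3, -5/3, -2)
  row 3: subtract -3×row0 = (0, -2, 2, 1, -3)
step 2: normalize row 1 (÷-1/3) = (0, 1, 2, -28, 0)
  row 0: subtract -1/3×row1 = (1, 0, 0, -8, 0)
  row 2: subtract -10/3×row1 = (0, 0, 7, -95, -2)
  row 3: subtract -2×row1 = (0, 0, 6, -55, -3)
step 3: normalize row 2 (÷7) = (0, 0, 1, -95/7, -2/7)
  row 1: subtract 2×row2 = (0, 1, 0, -6/7, 4/7)
  row 3: subtract 6×row2 = (0, 0, 0, 185/7, -9/7)
step 4: normalize row 3 (÷185/7) = (0, 0, 0, 1, -9/185)
  row 0: subtract -8×row3 = (1, 0, 0, 0, -72/185)
  row 1: subtract -6/7×row3 = (0, 1, 0, 0, 98/185)
  row 2: subtract -95/7×row3 = (0, 0, 1, 0, -35/37)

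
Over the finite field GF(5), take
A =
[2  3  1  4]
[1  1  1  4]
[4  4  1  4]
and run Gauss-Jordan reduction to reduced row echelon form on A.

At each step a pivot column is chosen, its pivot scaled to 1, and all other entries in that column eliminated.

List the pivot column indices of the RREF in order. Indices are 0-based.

pivot columns: 0, 1, 2

pivot(0,0)=2: scale R0 → (1, 4, 3, 2)
  clear (1,0): R1 −= (1)R0 → (0, 2, 3, 2)
  clear (2,0): R2 −= (4)R0 → (0, 3, 4, 1)
pivot(1,1)=2: scale R1 → (0, 1, 4, 1)
  clear (0,1): R0 −= (4)R1 → (1, 0, 2, 3)
  clear (2,1): R2 −= (3)R1 → (0, 0, 2, 3)
pivot(2,2)=2: scale R2 → (0, 0, 1, 4)
  clear (0,2): R0 −= (2)R2 → (1, 0, 0, 0)
  clear (1,2): R1 −= (4)R2 → (0, 1, 0, 0)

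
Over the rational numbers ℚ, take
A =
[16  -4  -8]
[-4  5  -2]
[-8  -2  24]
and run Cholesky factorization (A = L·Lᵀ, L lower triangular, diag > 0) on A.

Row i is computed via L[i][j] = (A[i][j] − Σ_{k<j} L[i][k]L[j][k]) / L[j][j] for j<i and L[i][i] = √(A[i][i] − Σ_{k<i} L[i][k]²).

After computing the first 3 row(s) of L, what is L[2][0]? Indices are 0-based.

Step 1: L[0][0] = √(16) = 4.
  L[1][0] = (-4) / L[0][0] = -1.
Step 2: L[1][1] = √(4) = 2.
  L[2][0] = (-8) / L[0][0] = -2.
  L[2][1] = (-4) / L[1][1] = -2.
Step 3: L[2][2] = √(16) = 4.

L[2][0] = -2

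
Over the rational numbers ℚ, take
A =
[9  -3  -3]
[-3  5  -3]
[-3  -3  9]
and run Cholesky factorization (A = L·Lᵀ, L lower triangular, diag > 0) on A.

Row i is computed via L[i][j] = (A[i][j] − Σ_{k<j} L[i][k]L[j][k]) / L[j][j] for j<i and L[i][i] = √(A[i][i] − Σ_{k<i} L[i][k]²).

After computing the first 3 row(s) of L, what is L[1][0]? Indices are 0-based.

L[1][0] = -1

Step 1: L[0][0] = √(9) = 3.
  L[1][0] = (-3) / L[0][0] = -1.
Step 2: L[1][1] = √(4) = 2.
  L[2][0] = (-3) / L[0][0] = -1.
  L[2][1] = (-4) / L[1][1] = -2.
Step 3: L[2][2] = √(4) = 2.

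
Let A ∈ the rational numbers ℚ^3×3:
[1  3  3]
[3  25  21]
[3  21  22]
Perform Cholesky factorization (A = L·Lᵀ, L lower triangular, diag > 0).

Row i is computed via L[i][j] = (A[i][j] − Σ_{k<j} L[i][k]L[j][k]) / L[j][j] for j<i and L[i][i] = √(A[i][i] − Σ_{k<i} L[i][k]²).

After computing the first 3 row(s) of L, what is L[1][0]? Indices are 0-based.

Step 1: L[0][0] = √(1) = 1.
  L[1][0] = (3) / L[0][0] = 3.
Step 2: L[1][1] = √(16) = 4.
  L[2][0] = (3) / L[0][0] = 3.
  L[2][1] = (12) / L[1][1] = 3.
Step 3: L[2][2] = √(4) = 2.

L[1][0] = 3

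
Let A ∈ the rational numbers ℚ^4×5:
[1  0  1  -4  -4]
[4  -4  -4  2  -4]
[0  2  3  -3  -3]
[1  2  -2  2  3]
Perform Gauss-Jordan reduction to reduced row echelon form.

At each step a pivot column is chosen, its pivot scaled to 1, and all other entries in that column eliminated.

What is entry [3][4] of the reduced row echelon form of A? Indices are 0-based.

[1] R0 /= 1  ⇒  (1, 0, 1, -4, -4)
     R1 -= 4·R0  ⇒  (0, -4, -8, 18, 12)
     R3 -= 1·R0  ⇒  (0, 2, -3, 6, 7)
[2] R1 /= -4  ⇒  (0, 1, 2, -9/2, -3)
     R2 -= 2·R1  ⇒  (0, 0, -1, 6, 3)
     R3 -= 2·R1  ⇒  (0, 0, -7, 15, 13)
[3] R2 /= -1  ⇒  (0, 0, 1, -6, -3)
     R0 -= 1·R2  ⇒  (1, 0, 0, 2, -1)
     R1 -= 2·R2  ⇒  (0, 1, 0, 15/2, 3)
     R3 -= -7·R2  ⇒  (0, 0, 0, -27, -8)
[4] R3 /= -27  ⇒  (0, 0, 0, 1, 8/27)
     R0 -= 2·R3  ⇒  (1, 0, 0, 0, -43/27)
     R1 -= 15/2·R3  ⇒  (0, 1, 0, 0, 7/9)
     R2 -= -6·R3  ⇒  (0, 0, 1, 0, -11/9)

M[3][4] = 8/27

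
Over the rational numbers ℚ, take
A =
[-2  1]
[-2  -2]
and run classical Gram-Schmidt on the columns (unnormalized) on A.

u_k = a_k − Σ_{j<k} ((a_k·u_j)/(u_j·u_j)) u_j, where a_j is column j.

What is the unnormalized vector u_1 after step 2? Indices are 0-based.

Step 1: u_0 = a_0 = (-2, -2).
Step 2: u_1 = a_1 − (1/4)·u_0 = (3/2, -3/2).

u_1 = (3/2, -3/2)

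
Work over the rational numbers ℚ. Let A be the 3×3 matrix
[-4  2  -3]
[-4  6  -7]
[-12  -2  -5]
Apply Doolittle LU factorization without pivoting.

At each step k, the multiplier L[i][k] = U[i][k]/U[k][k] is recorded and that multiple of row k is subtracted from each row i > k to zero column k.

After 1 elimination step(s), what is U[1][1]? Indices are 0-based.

k=0: U[0][0]=-4
  eliminate (1,0): mult=1, new row 1: (0, 4, -4); set L[1][0]=1
  eliminate (2,0): mult=3, new row 2: (0, -8, 4); set L[2][0]=3

U[1][1] = 4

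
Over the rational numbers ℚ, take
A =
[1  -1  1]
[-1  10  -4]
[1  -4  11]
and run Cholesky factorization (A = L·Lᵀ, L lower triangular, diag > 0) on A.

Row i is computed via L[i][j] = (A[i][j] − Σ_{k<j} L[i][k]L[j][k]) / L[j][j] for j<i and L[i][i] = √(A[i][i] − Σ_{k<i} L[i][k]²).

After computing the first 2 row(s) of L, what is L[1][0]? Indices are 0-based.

Step 1: L[0][0] = √(1) = 1.
  L[1][0] = (-1) / L[0][0] = -1.
Step 2: L[1][1] = √(9) = 3.

L[1][0] = -1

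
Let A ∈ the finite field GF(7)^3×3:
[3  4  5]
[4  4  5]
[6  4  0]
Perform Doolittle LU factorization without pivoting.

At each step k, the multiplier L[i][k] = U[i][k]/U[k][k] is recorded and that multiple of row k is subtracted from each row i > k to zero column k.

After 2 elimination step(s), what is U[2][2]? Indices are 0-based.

U[2][2] = 2

[col 0] pivot 3
  R1 -= 6*R0 → (0, 1, 3)  (L[1][0] := 6)
  R2 -= 2*R0 → (0, 3, 4)  (L[2][0] := 2)
[col 1] pivot 1
  R2 -= 3*R1 → (0, 0, 2)  (L[2][1] := 3)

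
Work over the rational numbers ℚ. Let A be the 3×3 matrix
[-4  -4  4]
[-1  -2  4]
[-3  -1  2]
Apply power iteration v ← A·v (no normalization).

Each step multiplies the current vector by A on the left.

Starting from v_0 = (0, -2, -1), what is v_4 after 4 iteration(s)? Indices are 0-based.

v_4 = (80, 128, -16)

v_0 = (0, -2, -1).
v_1 = A·v_0 = (4, 0, 0).
v_2 = A·v_1 = (-16, -4, -12).
v_3 = A·v_2 = (32, -24, 28).
v_4 = A·v_3 = (80, 128, -16).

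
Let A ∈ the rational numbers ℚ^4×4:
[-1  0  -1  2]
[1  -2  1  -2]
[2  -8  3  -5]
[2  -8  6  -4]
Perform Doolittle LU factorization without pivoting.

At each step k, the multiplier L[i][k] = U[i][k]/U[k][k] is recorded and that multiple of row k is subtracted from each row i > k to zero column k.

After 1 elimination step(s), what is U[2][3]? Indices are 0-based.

k=0: U[0][0]=-1
  eliminate (1,0): mult=-1, new row 1: (0, -2, 0, 0); set L[1][0]=-1
  eliminate (2,0): mult=-2, new row 2: (0, -8, 1, -1); set L[2][0]=-2
  eliminate (3,0): mult=-2, new row 3: (0, -8, 4, 0); set L[3][0]=-2

U[2][3] = -1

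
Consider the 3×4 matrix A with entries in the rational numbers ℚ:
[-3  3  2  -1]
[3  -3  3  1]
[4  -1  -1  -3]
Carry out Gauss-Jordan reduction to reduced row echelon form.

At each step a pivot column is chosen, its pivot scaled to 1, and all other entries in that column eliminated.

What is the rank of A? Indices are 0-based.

step 1: normalize row 0 (÷-3) = (1, -1, -2/3, 1/3)
  row 1: subtract 3×row0 = (0, 0, 5, 0)
  row 2: subtract 4×row0 = (0, 3, 5/3, -13/3)
step 2: exchange rows 1,2
step 2: normalize row 1 (÷3) = (0, 1, 5/9, -13/9)
  row 0: subtract -1×row1 = (1, 0, -1/9, -10/9)
step 3: normalize row 2 (÷5) = (0, 0, 1, 0)
  row 0: subtract -1/9×row2 = (1, 0, 0, -10/9)
  row 1: subtract 5/9×row2 = (0, 1, 0, -13/9)

rank = 3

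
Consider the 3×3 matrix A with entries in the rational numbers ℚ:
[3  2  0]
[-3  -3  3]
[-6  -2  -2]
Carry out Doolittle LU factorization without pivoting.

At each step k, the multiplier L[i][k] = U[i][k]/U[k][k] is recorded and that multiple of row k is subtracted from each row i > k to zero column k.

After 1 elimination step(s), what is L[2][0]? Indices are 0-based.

L[2][0] = -2

[col 0] pivot 3
  R1 -= -1*R0 → (0, -1, 3)  (L[1][0] := -1)
  R2 -= -2*R0 → (0, 2, -2)  (L[2][0] := -2)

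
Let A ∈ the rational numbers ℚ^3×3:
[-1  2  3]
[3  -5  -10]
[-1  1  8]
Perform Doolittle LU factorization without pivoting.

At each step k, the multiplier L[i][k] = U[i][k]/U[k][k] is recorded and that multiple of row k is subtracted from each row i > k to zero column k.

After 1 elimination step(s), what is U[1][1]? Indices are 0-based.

U[1][1] = 1

Step 1: pivot at (0,0) is -1.
  row1 ← row1 − (-3)·row0  ⇒  L[1][0]=-3, U row1=(0, 1, -1)
  row2 ← row2 − (1)·row0  ⇒  L[2][0]=1, U row2=(0, -1, 5)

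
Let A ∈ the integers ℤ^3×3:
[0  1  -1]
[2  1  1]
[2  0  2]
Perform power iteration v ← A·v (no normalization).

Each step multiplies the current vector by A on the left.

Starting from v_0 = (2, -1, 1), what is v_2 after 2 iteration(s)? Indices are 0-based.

v_2 = (-2, 6, 8)

v_0 = (2, -1, 1).
v_1 = A·v_0 = (-2, 4, 6).
v_2 = A·v_1 = (-2, 6, 8).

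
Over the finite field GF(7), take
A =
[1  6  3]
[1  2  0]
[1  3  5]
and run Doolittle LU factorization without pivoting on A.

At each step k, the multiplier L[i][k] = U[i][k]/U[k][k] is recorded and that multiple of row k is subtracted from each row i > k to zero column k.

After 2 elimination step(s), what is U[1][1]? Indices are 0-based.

U[1][1] = 3

[col 0] pivot 1
  R1 -= 1*R0 → (0, 3, 4)  (L[1][0] := 1)
  R2 -= 1*R0 → (0, 4, 2)  (L[2][0] := 1)
[col 1] pivot 3
  R2 -= 6*R1 → (0, 0, 6)  (L[2][1] := 6)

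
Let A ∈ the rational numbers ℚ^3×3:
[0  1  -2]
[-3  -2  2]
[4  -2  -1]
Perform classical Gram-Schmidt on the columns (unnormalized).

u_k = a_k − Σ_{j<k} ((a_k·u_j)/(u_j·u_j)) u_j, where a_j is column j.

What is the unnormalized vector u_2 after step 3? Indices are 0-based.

u_2 = (-322/221, -92/221, -69/221)

Step 1: u_0 = a_0 = (0, -3, 4).
Step 2: u_1 = a_1 − (-2/25)·u_0 = (1, -56/25, -42/25).
Step 3: u_2 = a_2 − (-2/5)·u_0 − (-120/221)·u_1 = (-322/221, -92/221, -69/221).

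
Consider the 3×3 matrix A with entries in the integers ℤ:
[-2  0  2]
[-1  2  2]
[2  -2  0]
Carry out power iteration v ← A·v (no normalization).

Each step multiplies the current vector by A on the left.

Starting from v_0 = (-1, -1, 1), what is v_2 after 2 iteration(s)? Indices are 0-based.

v_0 = (-1, -1, 1).
v_1 = A·v_0 = (4, 1, 0).
v_2 = A·v_1 = (-8, -2, 6).

v_2 = (-8, -2, 6)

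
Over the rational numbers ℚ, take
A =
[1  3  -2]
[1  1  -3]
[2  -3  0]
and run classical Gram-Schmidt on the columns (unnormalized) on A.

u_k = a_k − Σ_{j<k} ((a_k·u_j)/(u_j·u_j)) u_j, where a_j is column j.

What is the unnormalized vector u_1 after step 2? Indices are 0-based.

Step 1: u_0 = a_0 = (1, 1, 2).
Step 2: u_1 = a_1 − (-1/3)·u_0 = (10/3, 4/3, -7/3).

u_1 = (10/3, 4/3, -7/3)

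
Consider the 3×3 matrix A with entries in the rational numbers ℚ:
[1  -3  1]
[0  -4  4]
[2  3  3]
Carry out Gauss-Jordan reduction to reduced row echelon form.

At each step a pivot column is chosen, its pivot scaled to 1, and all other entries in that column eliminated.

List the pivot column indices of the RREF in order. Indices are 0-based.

pivot(0,0)=1: scale R0 → (1, -3, 1)
  clear (2,0): R2 −= (2)R0 → (0, 9, 1)
pivot(1,1)=-4: scale R1 → (0, 1, -1)
  clear (0,1): R0 −= (-3)R1 → (1, 0, -2)
  clear (2,1): R2 −= (9)R1 → (0, 0, 10)
pivot(2,2)=10: scale R2 → (0, 0, 1)
  clear (0,2): R0 −= (-2)R2 → (1, 0, 0)
  clear (1,2): R1 −= (-1)R2 → (0, 1, 0)

pivot columns: 0, 1, 2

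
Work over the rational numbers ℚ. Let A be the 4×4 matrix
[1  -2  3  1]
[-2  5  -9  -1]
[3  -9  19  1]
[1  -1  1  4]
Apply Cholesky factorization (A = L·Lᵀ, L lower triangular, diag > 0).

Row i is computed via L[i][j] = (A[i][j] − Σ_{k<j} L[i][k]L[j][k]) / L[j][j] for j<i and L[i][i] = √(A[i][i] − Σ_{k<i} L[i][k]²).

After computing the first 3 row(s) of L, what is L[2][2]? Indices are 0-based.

Step 1: L[0][0] = √(1) = 1.
  L[1][0] = (-2) / L[0][0] = -2.
Step 2: L[1][1] = √(1) = 1.
  L[2][0] = (3) / L[0][0] = 3.
  L[2][1] = (-3) / L[1][1] = -3.
Step 3: L[2][2] = √(1) = 1.

L[2][2] = 1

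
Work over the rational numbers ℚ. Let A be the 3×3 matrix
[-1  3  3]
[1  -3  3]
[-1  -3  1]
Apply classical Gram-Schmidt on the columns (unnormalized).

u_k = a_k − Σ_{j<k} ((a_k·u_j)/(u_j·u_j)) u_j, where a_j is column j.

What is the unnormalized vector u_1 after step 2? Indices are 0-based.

u_1 = (2, -2, -4)

Step 1: u_0 = a_0 = (-1, 1, -1).
Step 2: u_1 = a_1 − (-1)·u_0 = (2, -2, -4).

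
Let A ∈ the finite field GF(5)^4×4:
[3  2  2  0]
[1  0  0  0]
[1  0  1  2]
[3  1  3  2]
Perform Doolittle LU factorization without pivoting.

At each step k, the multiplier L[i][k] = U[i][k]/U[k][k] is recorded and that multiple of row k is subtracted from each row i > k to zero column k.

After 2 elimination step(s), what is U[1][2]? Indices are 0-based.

U[1][2] = 1

[col 0] pivot 3
  R1 -= 2*R0 → (0, 1, 1, 0)  (L[1][0] := 2)
  R2 -= 2*R0 → (0, 1, 2, 2)  (L[2][0] := 2)
  R3 -= 1*R0 → (0, 4, 1, 2)  (L[3][0] := 1)
[col 1] pivot 1
  R2 -= 1*R1 → (0, 0, 1, 2)  (L[2][1] := 1)
  R3 -= 4*R1 → (0, 0, 2, 2)  (L[3][1] := 4)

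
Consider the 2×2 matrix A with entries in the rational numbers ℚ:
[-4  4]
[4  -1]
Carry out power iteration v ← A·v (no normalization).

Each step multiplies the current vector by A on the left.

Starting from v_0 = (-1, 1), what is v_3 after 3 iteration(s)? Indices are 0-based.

v_0 = (-1, 1).
v_1 = A·v_0 = (8, -5).
v_2 = A·v_1 = (-52, 37).
v_3 = A·v_2 = (356, -245).

v_3 = (356, -245)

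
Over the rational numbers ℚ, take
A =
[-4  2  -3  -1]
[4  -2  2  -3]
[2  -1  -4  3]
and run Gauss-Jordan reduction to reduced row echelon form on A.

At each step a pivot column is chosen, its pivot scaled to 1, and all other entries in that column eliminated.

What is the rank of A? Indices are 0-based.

step 1: normalize row 0 (÷-4) = (1, -1/2, 3/4, 1/4)
  row 1: subtract 4×row0 = (0, 0, -1, -4)
  row 2: subtract 2×row0 = (0, 0, -11/2, 5/2)
skip col 1 (zero from row 1)
step 2: normalize row 1 (÷-1) = (0, 0, 1, 4)
  row 0: subtract 3/4×row1 = (1, -1/2, 0, -11/4)
  row 2: subtract -11/2×row1 = (0, 0, 0, 49/2)
step 3: normalize row 2 (÷49/2) = (0, 0, 0, 1)
  row 0: subtract -11/4×row2 = (1, -1/2, 0, 0)
  row 1: subtract 4×row2 = (0, 0, 1, 0)

rank = 3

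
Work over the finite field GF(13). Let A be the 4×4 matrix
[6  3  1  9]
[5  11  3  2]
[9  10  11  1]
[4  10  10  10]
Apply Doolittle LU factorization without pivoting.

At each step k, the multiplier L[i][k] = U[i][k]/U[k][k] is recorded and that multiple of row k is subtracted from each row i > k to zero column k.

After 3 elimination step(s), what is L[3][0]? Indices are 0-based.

Step 1: pivot at (0,0) is 6.
  row1 ← row1 − (3)·row0  ⇒  L[1][0]=3, U row1=(0, 2, 0, 1)
  row2 ← row2 − (8)·row0  ⇒  L[2][0]=8, U row2=(0, 12, 3, 7)
  row3 ← row3 − (5)·row0  ⇒  L[3][0]=5, U row3=(0, 8, 5, 4)
Step 2: pivot at (1,1) is 2.
  row2 ← row2 − (6)·row1  ⇒  L[2][1]=6, U row2=(0, 0, 3, 1)
  row3 ← row3 − (4)·row1  ⇒  L[3][1]=4, U row3=(0, 0, 5, 0)
Step 3: pivot at (2,2) is 3.
  row3 ← row3 − (6)·row2  ⇒  L[3][2]=6, U row3=(0, 0, 0, 7)

L[3][0] = 5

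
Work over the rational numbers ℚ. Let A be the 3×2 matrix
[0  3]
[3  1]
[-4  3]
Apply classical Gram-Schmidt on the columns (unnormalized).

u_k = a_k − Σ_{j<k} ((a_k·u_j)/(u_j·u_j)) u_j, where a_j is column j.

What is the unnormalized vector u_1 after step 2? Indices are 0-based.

Step 1: u_0 = a_0 = (0, 3, -4).
Step 2: u_1 = a_1 − (-9/25)·u_0 = (3, 52/25, 39/25).

u_1 = (3, 52/25, 39/25)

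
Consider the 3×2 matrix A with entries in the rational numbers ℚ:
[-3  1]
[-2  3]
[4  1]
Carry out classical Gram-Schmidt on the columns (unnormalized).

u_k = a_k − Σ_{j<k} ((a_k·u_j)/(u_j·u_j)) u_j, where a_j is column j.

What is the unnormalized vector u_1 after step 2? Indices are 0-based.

u_1 = (14/29, 77/29, 49/29)

Step 1: u_0 = a_0 = (-3, -2, 4).
Step 2: u_1 = a_1 − (-5/29)·u_0 = (14/29, 77/29, 49/29).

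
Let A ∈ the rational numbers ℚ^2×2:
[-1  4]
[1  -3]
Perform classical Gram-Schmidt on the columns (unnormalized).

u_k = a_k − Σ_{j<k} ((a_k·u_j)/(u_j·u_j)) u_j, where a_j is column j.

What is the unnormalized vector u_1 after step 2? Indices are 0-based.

u_1 = (1/2, 1/2)

Step 1: u_0 = a_0 = (-1, 1).
Step 2: u_1 = a_1 − (-7/2)·u_0 = (1/2, 1/2).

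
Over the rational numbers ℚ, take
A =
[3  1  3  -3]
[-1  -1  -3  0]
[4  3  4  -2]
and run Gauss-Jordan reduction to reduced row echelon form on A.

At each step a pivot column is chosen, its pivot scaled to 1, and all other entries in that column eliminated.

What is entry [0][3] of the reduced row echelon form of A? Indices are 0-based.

M[0][3] = -3/2

step 1: normalize row 0 (÷3) = (1, 1/3, 1, -1)
  row 1: subtract -1×row0 = (0, -2/3, -2, -1)
  row 2: subtract 4×row0 = (0, 5/3, 0, 2)
step 2: normalize row 1 (÷-2/3) = (0, 1, 3, 3/2)
  row 0: subtract 1/3×row1 = (1, 0, 0, -3/2)
  row 2: subtract 5/3×row1 = (0, 0, -5, -1/2)
step 3: normalize row 2 (÷-5) = (0, 0, 1, 1/10)
  row 1: subtract 3×row2 = (0, 1, 0, 6/5)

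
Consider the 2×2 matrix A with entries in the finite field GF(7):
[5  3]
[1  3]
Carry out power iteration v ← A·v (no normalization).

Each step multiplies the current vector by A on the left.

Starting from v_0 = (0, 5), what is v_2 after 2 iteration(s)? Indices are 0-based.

v_2 = (1, 4)

v_0 = (0, 5).
v_1 = A·v_0 = (1, 1).
v_2 = A·v_1 = (1, 4).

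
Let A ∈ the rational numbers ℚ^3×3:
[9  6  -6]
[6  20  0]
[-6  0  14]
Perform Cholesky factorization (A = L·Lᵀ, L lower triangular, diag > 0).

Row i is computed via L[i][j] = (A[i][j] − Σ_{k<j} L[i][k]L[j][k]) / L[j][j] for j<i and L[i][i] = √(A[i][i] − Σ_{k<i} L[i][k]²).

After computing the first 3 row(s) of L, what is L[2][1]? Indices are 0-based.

L[2][1] = 1

Step 1: L[0][0] = √(9) = 3.
  L[1][0] = (6) / L[0][0] = 2.
Step 2: L[1][1] = √(16) = 4.
  L[2][0] = (-6) / L[0][0] = -2.
  L[2][1] = (4) / L[1][1] = 1.
Step 3: L[2][2] = √(9) = 3.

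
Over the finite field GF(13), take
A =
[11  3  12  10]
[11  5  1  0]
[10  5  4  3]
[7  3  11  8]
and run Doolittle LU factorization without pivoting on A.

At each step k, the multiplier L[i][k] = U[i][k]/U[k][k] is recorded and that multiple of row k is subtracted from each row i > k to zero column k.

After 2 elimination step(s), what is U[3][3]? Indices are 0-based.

k=0: U[0][0]=11
  eliminate (1,0): mult=1, new row 1: (0, 2, 2, 3); set L[1][0]=1
  eliminate (2,0): mult=8, new row 2: (0, 7, 12, 1); set L[2][0]=8
  eliminate (3,0): mult=3, new row 3: (0, 7, 1, 4); set L[3][0]=3
k=1: U[1][1]=2
  eliminate (2,1): mult=10, new row 2: (0, 0, 5, 10); set L[2][1]=10
  eliminate (3,1): mult=10, new row 3: (0, 0, 7, 0); set L[3][1]=10

U[3][3] = 0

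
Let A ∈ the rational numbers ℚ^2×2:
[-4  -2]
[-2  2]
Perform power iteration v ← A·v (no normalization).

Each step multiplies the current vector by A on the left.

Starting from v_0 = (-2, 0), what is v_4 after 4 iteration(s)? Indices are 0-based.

v_4 = (-832, -224)

v_0 = (-2, 0).
v_1 = A·v_0 = (8, 4).
v_2 = A·v_1 = (-40, -8).
v_3 = A·v_2 = (176, 64).
v_4 = A·v_3 = (-832, -224).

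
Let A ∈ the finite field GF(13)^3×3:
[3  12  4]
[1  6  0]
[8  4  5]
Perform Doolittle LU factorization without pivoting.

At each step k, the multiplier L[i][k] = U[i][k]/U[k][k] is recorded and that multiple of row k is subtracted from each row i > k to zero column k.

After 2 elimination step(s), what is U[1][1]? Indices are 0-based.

U[1][1] = 2

[col 0] pivot 3
  R1 -= 9*R0 → (0, 2, 3)  (L[1][0] := 9)
  R2 -= 7*R0 → (0, 11, 3)  (L[2][0] := 7)
[col 1] pivot 2
  R2 -= 12*R1 → (0, 0, 6)  (L[2][1] := 12)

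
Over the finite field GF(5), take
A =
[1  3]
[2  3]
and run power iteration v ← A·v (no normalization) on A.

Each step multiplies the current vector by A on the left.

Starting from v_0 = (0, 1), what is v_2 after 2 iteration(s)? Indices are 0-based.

v_2 = (2, 0)

v_0 = (0, 1).
v_1 = A·v_0 = (3, 3).
v_2 = A·v_1 = (2, 0).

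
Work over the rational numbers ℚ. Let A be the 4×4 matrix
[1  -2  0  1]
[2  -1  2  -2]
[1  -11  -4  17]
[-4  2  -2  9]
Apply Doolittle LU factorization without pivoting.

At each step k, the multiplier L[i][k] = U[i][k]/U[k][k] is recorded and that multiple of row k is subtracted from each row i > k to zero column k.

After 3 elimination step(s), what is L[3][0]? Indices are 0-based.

L[3][0] = -4

[col 0] pivot 1
  R1 -= 2*R0 → (0, 3, 2, -4)  (L[1][0] := 2)
  R2 -= 1*R0 → (0, -9, -4, 16)  (L[2][0] := 1)
  R3 -= -4*R0 → (0, -6, -2, 13)  (L[3][0] := -4)
[col 1] pivot 3
  R2 -= -3*R1 → (0, 0, 2, 4)  (L[2][1] := -3)
  R3 -= -2*R1 → (0, 0, 2, 5)  (L[3][1] := -2)
[col 2] pivot 2
  R3 -= 1*R2 → (0, 0, 0, 1)  (L[3][2] := 1)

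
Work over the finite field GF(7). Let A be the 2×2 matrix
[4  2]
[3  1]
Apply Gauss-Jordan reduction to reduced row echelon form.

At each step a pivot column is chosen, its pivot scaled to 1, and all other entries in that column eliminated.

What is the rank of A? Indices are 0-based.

pivot(0,0)=4: scale R0 → (1, 4)
  clear (1,0): R1 −= (3)R0 → (0, 3)
pivot(1,1)=3: scale R1 → (0, 1)
  clear (0,1): R0 −= (4)R1 → (1, 0)

rank = 2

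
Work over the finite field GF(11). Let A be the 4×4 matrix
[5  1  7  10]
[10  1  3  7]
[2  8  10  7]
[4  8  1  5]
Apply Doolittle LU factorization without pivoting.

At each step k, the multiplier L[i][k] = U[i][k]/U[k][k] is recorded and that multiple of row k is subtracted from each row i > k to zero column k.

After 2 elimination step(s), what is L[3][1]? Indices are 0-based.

k=0: U[0][0]=5
  eliminate (1,0): mult=2, new row 1: (0, 10, 0, 9); set L[1][0]=2
  eliminate (2,0): mult=7, new row 2: (0, 1, 5, 3); set L[2][0]=7
  eliminate (3,0): mult=3, new row 3: (0, 5, 2, 8); set L[3][0]=3
k=1: U[1][1]=10
  eliminate (2,1): mult=10, new row 2: (0, 0, 5, 1); set L[2][1]=10
  eliminate (3,1): mult=6, new row 3: (0, 0, 2, 9); set L[3][1]=6

L[3][1] = 6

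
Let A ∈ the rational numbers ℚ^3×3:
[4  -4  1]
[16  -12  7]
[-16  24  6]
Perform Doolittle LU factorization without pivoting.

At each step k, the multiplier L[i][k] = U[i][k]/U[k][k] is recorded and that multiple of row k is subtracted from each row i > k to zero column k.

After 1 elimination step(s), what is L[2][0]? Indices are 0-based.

L[2][0] = -4

[col 0] pivot 4
  R1 -= 4*R0 → (0, 4, 3)  (L[1][0] := 4)
  R2 -= -4*R0 → (0, 8, 10)  (L[2][0] := -4)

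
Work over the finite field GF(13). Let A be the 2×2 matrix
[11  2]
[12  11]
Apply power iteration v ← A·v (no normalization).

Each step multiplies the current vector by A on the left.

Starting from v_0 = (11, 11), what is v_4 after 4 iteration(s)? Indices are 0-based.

v_0 = (11, 11).
v_1 = A·v_0 = (0, 6).
v_2 = A·v_1 = (12, 1).
v_3 = A·v_2 = (4, 12).
v_4 = A·v_3 = (3, 11).

v_4 = (3, 11)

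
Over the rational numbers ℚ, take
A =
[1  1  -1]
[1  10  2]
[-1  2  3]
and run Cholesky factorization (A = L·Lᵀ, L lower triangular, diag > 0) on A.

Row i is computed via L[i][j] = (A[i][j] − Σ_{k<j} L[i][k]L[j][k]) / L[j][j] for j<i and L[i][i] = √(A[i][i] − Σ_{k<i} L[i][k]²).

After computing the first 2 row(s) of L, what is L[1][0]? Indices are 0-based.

Step 1: L[0][0] = √(1) = 1.
  L[1][0] = (1) / L[0][0] = 1.
Step 2: L[1][1] = √(9) = 3.

L[1][0] = 1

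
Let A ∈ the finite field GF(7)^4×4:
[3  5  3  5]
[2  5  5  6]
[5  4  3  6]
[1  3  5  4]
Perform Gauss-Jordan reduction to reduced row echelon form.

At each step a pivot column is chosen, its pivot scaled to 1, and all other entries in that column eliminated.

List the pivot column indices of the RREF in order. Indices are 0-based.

pivot(0,0)=3: scale R0 → (1, 4, 1, 4)
  clear (1,0): R1 −= (2)R0 → (0, 4, 3, 5)
  clear (2,0): R2 −= (5)R0 → (0, 5, 5, 0)
  clear (3,0): R3 −= (1)R0 → (0, 6, 4, 0)
pivot(1,1)=4: scale R1 → (0, 1, 6, 3)
  clear (0,1): R0 −= (4)R1 → (1, 0, 5, 6)
  clear (2,1): R2 −= (5)R1 → (0, 0, 3, 6)
  clear (3,1): R3 −= (6)R1 → (0, 0, 3, 3)
pivot(2,2)=3: scale R2 → (0, 0, 1, 2)
  clear (0,2): R0 −= (5)R2 → (1, 0, 0, 3)
  clear (1,2): R1 −= (6)R2 → (0, 1, 0, 5)
  clear (3,2): R3 −= (3)R2 → (0, 0, 0, 4)
pivot(3,3)=4: scale R3 → (0, 0, 0, 1)
  clear (0,3): R0 −= (3)R3 → (1, 0, 0, 0)
  clear (1,3): R1 −= (5)R3 → (0, 1, 0, 0)
  clear (2,3): R2 −= (2)R3 → (0, 0, 1, 0)

pivot columns: 0, 1, 2, 3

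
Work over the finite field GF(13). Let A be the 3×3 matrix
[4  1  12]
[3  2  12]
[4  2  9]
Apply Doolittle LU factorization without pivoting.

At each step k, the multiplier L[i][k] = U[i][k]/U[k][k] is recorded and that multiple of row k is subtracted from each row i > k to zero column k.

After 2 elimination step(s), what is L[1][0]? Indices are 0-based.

L[1][0] = 4

k=0: U[0][0]=4
  eliminate (1,0): mult=4, new row 1: (0, 11, 3); set L[1][0]=4
  eliminate (2,0): mult=1, new row 2: (0, 1, 10); set L[2][0]=1
k=1: U[1][1]=11
  eliminate (2,1): mult=6, new row 2: (0, 0, 5); set L[2][1]=6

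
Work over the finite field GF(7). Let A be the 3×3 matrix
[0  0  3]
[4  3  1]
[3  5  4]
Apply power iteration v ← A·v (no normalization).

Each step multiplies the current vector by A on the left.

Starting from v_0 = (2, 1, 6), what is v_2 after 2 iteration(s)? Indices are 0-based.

v_0 = (2, 1, 6).
v_1 = A·v_0 = (4, 3, 0).
v_2 = A·v_1 = (0, 4, 6).

v_2 = (0, 4, 6)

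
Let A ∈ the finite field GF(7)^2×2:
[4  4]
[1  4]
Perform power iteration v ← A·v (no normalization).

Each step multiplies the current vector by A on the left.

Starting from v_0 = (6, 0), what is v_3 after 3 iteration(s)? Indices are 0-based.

v_3 = (0, 4)

v_0 = (6, 0).
v_1 = A·v_0 = (3, 6).
v_2 = A·v_1 = (1, 6).
v_3 = A·v_2 = (0, 4).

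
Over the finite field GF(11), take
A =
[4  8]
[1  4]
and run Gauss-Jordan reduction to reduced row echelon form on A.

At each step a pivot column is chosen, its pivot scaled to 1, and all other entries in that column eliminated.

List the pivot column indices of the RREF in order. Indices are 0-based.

[1] R0 /= 4  ⇒  (1, 2)
     R1 -= 1·R0  ⇒  (0, 2)
[2] R1 /= 2  ⇒  (0, 1)
     R0 -= 2·R1  ⇒  (1, 0)

pivot columns: 0, 1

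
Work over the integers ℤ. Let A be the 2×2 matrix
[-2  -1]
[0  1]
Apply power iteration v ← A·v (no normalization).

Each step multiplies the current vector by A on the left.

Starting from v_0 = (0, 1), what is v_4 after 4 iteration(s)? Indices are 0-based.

v_4 = (5, 1)

v_0 = (0, 1).
v_1 = A·v_0 = (-1, 1).
v_2 = A·v_1 = (1, 1).
v_3 = A·v_2 = (-3, 1).
v_4 = A·v_3 = (5, 1).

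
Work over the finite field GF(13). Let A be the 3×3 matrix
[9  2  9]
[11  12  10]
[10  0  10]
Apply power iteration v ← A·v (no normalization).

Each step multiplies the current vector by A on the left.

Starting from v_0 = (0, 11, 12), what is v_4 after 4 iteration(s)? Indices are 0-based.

v_0 = (0, 11, 12).
v_1 = A·v_0 = (0, 5, 3).
v_2 = A·v_1 = (11, 12, 4).
v_3 = A·v_2 = (3, 6, 7).
v_4 = A·v_3 = (11, 6, 9).

v_4 = (11, 6, 9)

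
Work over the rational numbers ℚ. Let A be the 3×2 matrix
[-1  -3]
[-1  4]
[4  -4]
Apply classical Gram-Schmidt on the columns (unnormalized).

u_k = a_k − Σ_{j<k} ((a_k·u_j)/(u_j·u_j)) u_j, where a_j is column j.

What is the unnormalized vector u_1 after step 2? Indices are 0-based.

Step 1: u_0 = a_0 = (-1, -1, 4).
Step 2: u_1 = a_1 − (-17/18)·u_0 = (-71/18, 55/18, -2/9).

u_1 = (-71/18, 55/18, -2/9)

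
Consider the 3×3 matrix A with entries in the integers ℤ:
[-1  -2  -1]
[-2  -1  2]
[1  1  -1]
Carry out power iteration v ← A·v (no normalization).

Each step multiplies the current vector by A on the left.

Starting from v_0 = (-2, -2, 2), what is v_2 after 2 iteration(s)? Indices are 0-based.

v_2 = (-18, -30, 20)

v_0 = (-2, -2, 2).
v_1 = A·v_0 = (4, 10, -6).
v_2 = A·v_1 = (-18, -30, 20).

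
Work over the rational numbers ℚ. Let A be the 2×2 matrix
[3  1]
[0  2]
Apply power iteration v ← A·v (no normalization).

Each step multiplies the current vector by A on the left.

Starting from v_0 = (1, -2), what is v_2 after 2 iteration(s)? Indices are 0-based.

v_0 = (1, -2).
v_1 = A·v_0 = (1, -4).
v_2 = A·v_1 = (-1, -8).

v_2 = (-1, -8)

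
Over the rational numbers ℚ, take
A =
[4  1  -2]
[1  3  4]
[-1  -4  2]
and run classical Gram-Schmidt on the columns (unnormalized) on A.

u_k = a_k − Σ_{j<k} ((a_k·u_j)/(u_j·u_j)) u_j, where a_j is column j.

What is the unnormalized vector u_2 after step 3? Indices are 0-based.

u_2 = (-84/347, 1260/347, 924/347)

Step 1: u_0 = a_0 = (4, 1, -1).
Step 2: u_1 = a_1 − (11/18)·u_0 = (-13/9, 43/18, -61/18).
Step 3: u_2 = a_2 − (-1/3)·u_0 − (102/347)·u_1 = (-84/347, 1260/347, 924/347).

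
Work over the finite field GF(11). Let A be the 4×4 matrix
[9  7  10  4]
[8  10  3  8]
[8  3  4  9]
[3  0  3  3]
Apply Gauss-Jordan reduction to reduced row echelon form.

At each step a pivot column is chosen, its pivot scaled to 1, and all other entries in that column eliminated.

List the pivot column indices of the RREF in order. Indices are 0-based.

[1] R0 /= 9  ⇒  (1, 2, 6, 9)
     R1 -= 8·R0  ⇒  (0, 5, 10, 2)
     R2 -= 8·R0  ⇒  (0, 9, 0, 3)
     R3 -= 3·R0  ⇒  (0, 5, 7, 9)
[2] R1 /= 5  ⇒  (0, 1, 2, 7)
     R0 -= 2·R1  ⇒  (1, 0, 2, 6)
     R2 -= 9·R1  ⇒  (0, 0, 4, 6)
     R3 -= 5·R1  ⇒  (0, 0, 8, 7)
[3] R2 /= 4  ⇒  (0, 0, 1, 7)
     R0 -= 2·R2  ⇒  (1, 0, 0, 3)
     R1 -= 2·R2  ⇒  (0, 1, 0, 4)
     R3 -= 8·R2  ⇒  (0, 0, 0, 6)
[4] R3 /= 6  ⇒  (0, 0, 0, 1)
     R0 -= 3·R3  ⇒  (1, 0, 0, 0)
     R1 -= 4·R3  ⇒  (0, 1, 0, 0)
     R2 -= 7·R3  ⇒  (0, 0, 1, 0)

pivot columns: 0, 1, 2, 3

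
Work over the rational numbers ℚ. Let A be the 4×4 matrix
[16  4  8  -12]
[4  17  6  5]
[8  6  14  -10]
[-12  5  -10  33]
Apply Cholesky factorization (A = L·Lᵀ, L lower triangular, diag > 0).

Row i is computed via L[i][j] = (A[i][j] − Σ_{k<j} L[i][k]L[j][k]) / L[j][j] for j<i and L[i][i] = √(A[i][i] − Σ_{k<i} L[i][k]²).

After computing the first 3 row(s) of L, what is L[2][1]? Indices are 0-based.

Step 1: L[0][0] = √(16) = 4.
  L[1][0] = (4) / L[0][0] = 1.
Step 2: L[1][1] = √(16) = 4.
  L[2][0] = (8) / L[0][0] = 2.
  L[2][1] = (4) / L[1][1] = 1.
Step 3: L[2][2] = √(9) = 3.

L[2][1] = 1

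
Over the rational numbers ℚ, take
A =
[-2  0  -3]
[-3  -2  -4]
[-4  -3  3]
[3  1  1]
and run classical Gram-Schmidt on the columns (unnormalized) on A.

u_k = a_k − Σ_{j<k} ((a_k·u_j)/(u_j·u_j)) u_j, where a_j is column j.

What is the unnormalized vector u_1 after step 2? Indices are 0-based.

u_1 = (21/19, -13/38, -15/19, -25/38)

Step 1: u_0 = a_0 = (-2, -3, -4, 3).
Step 2: u_1 = a_1 − (21/38)·u_0 = (21/19, -13/38, -15/19, -25/38).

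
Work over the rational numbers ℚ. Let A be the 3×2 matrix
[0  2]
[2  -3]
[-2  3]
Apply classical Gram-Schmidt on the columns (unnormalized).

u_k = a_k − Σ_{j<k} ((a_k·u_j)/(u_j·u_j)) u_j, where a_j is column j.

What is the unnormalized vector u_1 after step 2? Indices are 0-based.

Step 1: u_0 = a_0 = (0, 2, -2).
Step 2: u_1 = a_1 − (-3/2)·u_0 = (2, 0, 0).

u_1 = (2, 0, 0)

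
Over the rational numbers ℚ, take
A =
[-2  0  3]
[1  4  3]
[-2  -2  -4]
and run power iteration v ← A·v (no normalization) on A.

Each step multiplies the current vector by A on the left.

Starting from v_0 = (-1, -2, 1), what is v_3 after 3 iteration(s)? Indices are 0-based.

v_3 = (-10, -74, 58)

v_0 = (-1, -2, 1).
v_1 = A·v_0 = (5, -6, 2).
v_2 = A·v_1 = (-4, -13, -6).
v_3 = A·v_2 = (-10, -74, 58).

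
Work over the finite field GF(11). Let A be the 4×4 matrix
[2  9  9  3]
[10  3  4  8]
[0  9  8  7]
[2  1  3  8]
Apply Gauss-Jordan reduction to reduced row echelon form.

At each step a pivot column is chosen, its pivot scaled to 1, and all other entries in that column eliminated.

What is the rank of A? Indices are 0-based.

rank = 3

step 1: normalize row 0 (÷2) = (1, 10, 10, 7)
  row 1: subtract 10×row0 = (0, 2, 3, 4)
  row 3: subtract 2×row0 = (0, 3, 5, 5)
step 2: normalize row 1 (÷2) = (0, 1, 7, 2)
  row 0: subtract 10×row1 = (1, 0, 6, 9)
  row 2: subtract 9×row1 = (0, 0, 0, 0)
  row 3: subtract 3×row1 = (0, 0, 6, 10)
step 3: exchange rows 2,3
step 3: normalize row 2 (÷6) = (0, 0, 1, 9)
  row 0: subtract 6×row2 = (1, 0, 0, 10)
  row 1: subtract 7×row2 = (0, 1, 0, 5)
skip col 3 (zero from row 3)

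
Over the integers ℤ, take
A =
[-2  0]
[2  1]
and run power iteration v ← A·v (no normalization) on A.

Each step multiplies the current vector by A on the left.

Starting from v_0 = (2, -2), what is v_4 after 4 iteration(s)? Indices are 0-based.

v_4 = (32, -22)

v_0 = (2, -2).
v_1 = A·v_0 = (-4, 2).
v_2 = A·v_1 = (8, -6).
v_3 = A·v_2 = (-16, 10).
v_4 = A·v_3 = (32, -22).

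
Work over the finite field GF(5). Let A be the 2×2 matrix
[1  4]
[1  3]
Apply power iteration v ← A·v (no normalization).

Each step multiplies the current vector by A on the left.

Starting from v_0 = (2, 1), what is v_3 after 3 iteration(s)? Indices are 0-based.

v_3 = (0, 4)

v_0 = (2, 1).
v_1 = A·v_0 = (1, 0).
v_2 = A·v_1 = (1, 1).
v_3 = A·v_2 = (0, 4).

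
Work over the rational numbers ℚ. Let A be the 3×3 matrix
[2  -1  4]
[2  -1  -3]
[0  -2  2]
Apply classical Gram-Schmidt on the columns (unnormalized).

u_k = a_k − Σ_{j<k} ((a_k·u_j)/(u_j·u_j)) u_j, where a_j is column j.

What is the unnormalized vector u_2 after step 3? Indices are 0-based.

Step 1: u_0 = a_0 = (2, 2, 0).
Step 2: u_1 = a_1 − (-1/2)·u_0 = (0, 0, -2).
Step 3: u_2 = a_2 − (1/4)·u_0 − (-1)·u_1 = (7/2, -7/2, 0).

u_2 = (7/2, -7/2, 0)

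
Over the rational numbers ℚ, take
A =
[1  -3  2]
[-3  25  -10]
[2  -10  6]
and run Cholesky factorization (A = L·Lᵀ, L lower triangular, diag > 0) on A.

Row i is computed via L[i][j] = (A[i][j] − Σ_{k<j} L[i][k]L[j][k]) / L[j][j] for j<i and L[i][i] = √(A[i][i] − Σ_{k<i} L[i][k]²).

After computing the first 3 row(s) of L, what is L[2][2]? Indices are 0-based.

L[2][2] = 1

Step 1: L[0][0] = √(1) = 1.
  L[1][0] = (-3) / L[0][0] = -3.
Step 2: L[1][1] = √(16) = 4.
  L[2][0] = (2) / L[0][0] = 2.
  L[2][1] = (-4) / L[1][1] = -1.
Step 3: L[2][2] = √(1) = 1.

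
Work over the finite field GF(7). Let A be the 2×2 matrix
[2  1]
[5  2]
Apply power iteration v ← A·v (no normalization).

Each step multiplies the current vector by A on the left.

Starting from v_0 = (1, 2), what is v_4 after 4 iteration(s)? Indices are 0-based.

v_0 = (1, 2).
v_1 = A·v_0 = (4, 2).
v_2 = A·v_1 = (3, 3).
v_3 = A·v_2 = (2, 0).
v_4 = A·v_3 = (4, 3).

v_4 = (4, 3)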